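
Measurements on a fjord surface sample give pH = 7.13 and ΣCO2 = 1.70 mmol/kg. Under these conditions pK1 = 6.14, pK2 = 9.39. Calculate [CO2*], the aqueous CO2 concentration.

α₀ = 1 / (1 + K1/[H⁺] + K1K2/[H⁺]²) = 1 / (1 + 10^+0.99 + 10^-1.27)
   = 1 / (1 + 9.7724 + 0.053703) = 1/10.826 = 0.09237
[CO2*] = α₀ × DIC = 0.09237 × 1.70 = 0.157 mmol/kg

[CO2*] = 0.157 mmol/kg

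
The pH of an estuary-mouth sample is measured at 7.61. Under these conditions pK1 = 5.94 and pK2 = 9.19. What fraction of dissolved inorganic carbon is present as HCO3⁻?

α₁ = 0.954

α₁ = 1 / (1 + [H⁺]/K1 + K2/[H⁺]) = 1 / (1 + 10^-1.67 + 10^-1.58)
   = 1 / (1 + 0.021380 + 0.026303) = 1/1.0477 = 0.9545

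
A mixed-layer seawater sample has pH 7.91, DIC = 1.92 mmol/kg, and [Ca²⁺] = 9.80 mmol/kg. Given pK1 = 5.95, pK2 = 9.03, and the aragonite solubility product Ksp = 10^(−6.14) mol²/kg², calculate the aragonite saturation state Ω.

α₂ = 1 / (1 + [H⁺]/K2 + [H⁺]²/(K1K2)) = 1 / (1 + 10^+1.12 + 10^-0.84)
   = 1 / (1 + 13.183 + 0.14454) = 1/14.327 = 0.06980
[CO3²⁻] = α₂ × DIC = 0.06980 × 1.92 = 0.1340 mmol/kg
Ksp = 10^(−6.14) = 7.244×10^-7
Ω = [Ca²⁺][CO3²⁻]/Ksp = (9.80×10^-3)(1.340×10^-4) / 7.244×10^-7 = 1.81

Ω = 1.81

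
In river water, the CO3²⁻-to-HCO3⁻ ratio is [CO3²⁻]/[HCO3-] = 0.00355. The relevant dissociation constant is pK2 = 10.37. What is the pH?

From K2 = [H⁺][CO3²⁻]/[HCO3-]:  pH = pK2 + log₁₀([CO3²⁻]/[HCO3-])
log₁₀(0.00355) = -2.450
pH = 10.37 + (-2.450) = 7.92

pH = 7.92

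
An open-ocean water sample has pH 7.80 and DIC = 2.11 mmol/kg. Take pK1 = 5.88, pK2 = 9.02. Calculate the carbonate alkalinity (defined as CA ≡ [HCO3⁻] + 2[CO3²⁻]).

CA = [HCO3⁻] + 2[CO3²⁻] = (α₁ + 2α₂)·DIC
At pH 7.80: [H⁺]/K1 = 10^-1.92 = 0.012023, K2/[H⁺] = 10^-1.22 = 0.060256
α₁ = 1/(1 + 0.012023 + 0.060256) = 1/1.0723 = 0.9326; α₂ = α₁·K2/[H⁺] = 0.05619
α₁ + 2α₂ = 1.0450
CA = 1.0450 × 2.11 = 2.20 mmol/kg

CA = 2.20 mmol/kg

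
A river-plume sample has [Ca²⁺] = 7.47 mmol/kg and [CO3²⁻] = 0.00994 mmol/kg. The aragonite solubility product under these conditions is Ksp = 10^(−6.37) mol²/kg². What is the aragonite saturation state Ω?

Ksp = 10^(−6.37) = 4.266×10^-7
Ω = [Ca²⁺][CO3²⁻]/Ksp = (7.47×10^-3)(0.00994×10^-3) / 4.266×10^-7 = 0.174

Ω = 0.174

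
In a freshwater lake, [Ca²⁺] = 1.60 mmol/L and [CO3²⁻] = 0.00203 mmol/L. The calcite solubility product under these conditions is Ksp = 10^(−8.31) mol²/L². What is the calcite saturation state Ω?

Ω = 0.663

Ksp = 10^(−8.31) = 4.898×10^-9
Ω = [Ca²⁺][CO3²⁻]/Ksp = (1.60×10^-3)(0.00203×10^-3) / 4.898×10^-9 = 0.663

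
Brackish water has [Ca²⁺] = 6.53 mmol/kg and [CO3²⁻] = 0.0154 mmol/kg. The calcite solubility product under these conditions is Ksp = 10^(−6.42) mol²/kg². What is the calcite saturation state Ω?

Ksp = 10^(−6.42) = 3.802×10^-7
Ω = [Ca²⁺][CO3²⁻]/Ksp = (6.53×10^-3)(0.0154×10^-3) / 3.802×10^-7 = 0.265

Ω = 0.265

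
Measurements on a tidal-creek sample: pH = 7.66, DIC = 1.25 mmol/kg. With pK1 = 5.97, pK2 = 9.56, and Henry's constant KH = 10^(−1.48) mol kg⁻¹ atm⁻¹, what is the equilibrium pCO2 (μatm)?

pCO2 = 746 μatm

α₀ = 1 / (1 + K1/[H⁺] + K1K2/[H⁺]²) = 1 / (1 + 10^+1.69 + 10^-0.21)
   = 1 / (1 + 48.978 + 0.61660) = 1/50.594 = 0.01977
[CO2*] = α₀ × DIC = 0.01977 × 1.25 = 0.02471 mmol/kg
pCO2 = [CO2*]/KH = 2.471×10^-5 / 3.311×10^-2 = 746 μatm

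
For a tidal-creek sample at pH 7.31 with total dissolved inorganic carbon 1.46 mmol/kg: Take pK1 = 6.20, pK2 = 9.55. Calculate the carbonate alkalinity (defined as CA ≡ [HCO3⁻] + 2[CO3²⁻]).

CA = 1.36 mmol/kg

CA = [HCO3⁻] + 2[CO3²⁻] = (α₁ + 2α₂)·DIC
At pH 7.31: [H⁺]/K1 = 10^-1.11 = 0.077625, K2/[H⁺] = 10^-2.24 = 0.0057544
α₁ = 1/(1 + 0.077625 + 0.0057544) = 1/1.0834 = 0.9230; α₂ = α₁·K2/[H⁺] = 0.005312
α₁ + 2α₂ = 0.9337
CA = 0.9337 × 1.46 = 1.36 mmol/kg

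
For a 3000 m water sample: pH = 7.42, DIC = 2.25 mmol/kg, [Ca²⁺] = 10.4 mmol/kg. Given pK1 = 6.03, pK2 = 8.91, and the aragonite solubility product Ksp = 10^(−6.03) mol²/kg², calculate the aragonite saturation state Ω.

α₂ = 1 / (1 + [H⁺]/K2 + [H⁺]²/(K1K2)) = 1 / (1 + 10^+1.49 + 10^+0.10)
   = 1 / (1 + 30.903 + 1.2589) = 1/33.162 = 0.03016
[CO3²⁻] = α₂ × DIC = 0.03016 × 2.25 = 0.06785 mmol/kg
Ksp = 10^(−6.03) = 9.333×10^-7
Ω = [Ca²⁺][CO3²⁻]/Ksp = (10.4×10^-3)(6.785×10^-5) / 9.333×10^-7 = 0.756

Ω = 0.756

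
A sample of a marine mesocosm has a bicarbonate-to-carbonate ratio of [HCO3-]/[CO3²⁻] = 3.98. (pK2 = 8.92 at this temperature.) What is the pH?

pH = 8.32

From K2 = [H⁺][CO3²⁻]/[HCO3-]:  pH = pK2 − log₁₀([HCO3-]/[CO3²⁻])
log₁₀(3.98) = +0.600
pH = 8.92 − (+0.600) = 8.32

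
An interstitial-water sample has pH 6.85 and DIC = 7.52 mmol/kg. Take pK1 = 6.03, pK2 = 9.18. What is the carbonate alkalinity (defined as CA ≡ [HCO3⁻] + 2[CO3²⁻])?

CA = 6.57 mmol/kg

CA = [HCO3⁻] + 2[CO3²⁻] = (α₁ + 2α₂)·DIC
At pH 6.85: [H⁺]/K1 = 10^-0.82 = 0.15136, K2/[H⁺] = 10^-2.33 = 0.0046774
α₁ = 1/(1 + 0.15136 + 0.0046774) = 1/1.1560 = 0.8650; α₂ = α₁·K2/[H⁺] = 0.004046
α₁ + 2α₂ = 0.8731
CA = 0.8731 × 7.52 = 6.57 mmol/kg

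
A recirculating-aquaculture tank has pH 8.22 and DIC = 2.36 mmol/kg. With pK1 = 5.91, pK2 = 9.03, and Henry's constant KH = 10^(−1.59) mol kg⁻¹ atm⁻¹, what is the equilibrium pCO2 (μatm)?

pCO2 = 388 μatm

α₀ = 1 / (1 + K1/[H⁺] + K1K2/[H⁺]²) = 1 / (1 + 10^+2.31 + 10^+1.50)
   = 1 / (1 + 204.17 + 31.623) = 1/236.80 = 0.004223
[CO2*] = α₀ × DIC = 0.004223 × 2.36 = 0.009966 mmol/kg = 9.966 μmol/kg
pCO2 = [CO2*]/KH = 9.966×10^-6 / 2.570×10^-2 = 388 μatm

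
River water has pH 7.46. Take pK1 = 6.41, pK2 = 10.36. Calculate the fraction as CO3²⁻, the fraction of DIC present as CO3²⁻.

α₂ = 0.00115

α₂ = 1 / (1 + [H⁺]/K2 + [H⁺]²/(K1K2)) = 1 / (1 + 10^+2.90 + 10^+1.85)
   = 1 / (1 + 794.33 + 70.795) = 1/866.12 = 0.001155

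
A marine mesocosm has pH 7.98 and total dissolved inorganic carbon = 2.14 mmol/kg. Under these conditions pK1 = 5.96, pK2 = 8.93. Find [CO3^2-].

[CO3²⁻] = 0.214 mmol/kg

α₂ = 1 / (1 + [H⁺]/K2 + [H⁺]²/(K1K2)) = 1 / (1 + 10^+0.95 + 10^-1.07)
   = 1 / (1 + 8.9125 + 0.085114) = 1/9.9976 = 0.1000
[CO3²⁻] = α₂ × DIC = 0.1000 × 2.14 = 0.214 mmol/kg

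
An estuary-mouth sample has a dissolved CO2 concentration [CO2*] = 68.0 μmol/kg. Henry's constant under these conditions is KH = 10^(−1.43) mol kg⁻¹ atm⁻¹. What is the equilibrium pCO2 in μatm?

pCO2 = 1830 μatm

KH = 10^(−1.43) = 3.715×10^-2 mol kg⁻¹ atm⁻¹
pCO2 = [CO2*]/KH = 68.0×10^-6 / 3.715×10^-2 = 1.83×10^-3 atm = 1830 μatm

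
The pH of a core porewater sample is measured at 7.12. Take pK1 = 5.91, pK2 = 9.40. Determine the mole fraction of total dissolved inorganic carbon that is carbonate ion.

α₂ = 1 / (1 + [H⁺]/K2 + [H⁺]²/(K1K2)) = 1 / (1 + 10^+2.28 + 10^+1.07)
   = 1 / (1 + 190.55 + 11.749) = 1/203.30 = 0.004919

α₂ = 0.00492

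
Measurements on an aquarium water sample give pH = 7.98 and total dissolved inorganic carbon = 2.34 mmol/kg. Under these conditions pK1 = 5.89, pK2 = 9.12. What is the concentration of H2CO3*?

[CO2*] = 17.6 μmol/kg

α₀ = 1 / (1 + K1/[H⁺] + K1K2/[H⁺]²) = 1 / (1 + 10^+2.09 + 10^+0.95)
   = 1 / (1 + 123.03 + 8.9125) = 1/132.94 = 0.007522
[CO2*] = α₀ × DIC = 0.007522 × 2.34 = 0.0176 mmol/kg = 17.6 μmol/kg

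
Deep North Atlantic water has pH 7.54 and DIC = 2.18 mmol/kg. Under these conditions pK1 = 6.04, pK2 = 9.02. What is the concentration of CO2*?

[CO2*] = 0.0647 mmol/kg

α₀ = 1 / (1 + K1/[H⁺] + K1K2/[H⁺]²) = 1 / (1 + 10^+1.50 + 10^+0.02)
   = 1 / (1 + 31.623 + 1.0471) = 1/33.670 = 0.02970
[CO2*] = α₀ × DIC = 0.02970 × 2.18 = 0.0647 mmol/kg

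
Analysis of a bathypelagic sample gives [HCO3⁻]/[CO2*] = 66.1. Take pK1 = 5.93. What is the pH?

pH = 7.75

From K1 = [H⁺][HCO3⁻]/[CO2*]:  pH = pK1 + log₁₀([HCO3⁻]/[CO2*])
log₁₀(66.1) = +1.820
pH = 5.93 + (+1.820) = 7.75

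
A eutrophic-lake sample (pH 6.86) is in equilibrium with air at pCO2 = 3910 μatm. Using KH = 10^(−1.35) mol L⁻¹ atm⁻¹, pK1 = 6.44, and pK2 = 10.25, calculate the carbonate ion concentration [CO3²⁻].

[CO2*] = KH · pCO2 = 10^(−1.35) × 3910×10^-6 = 1.747×10^-4 mol/L
α₀ = 1/(1 + K1/[H⁺] + K1K2/[H⁺]²) = 1/(1 + 10^+0.42 + 10^-2.97) = 0.2754
DIC = [CO2*]/α₀ = 1.747×10^-4 / 0.2754 = 0.6342 mmol/L
[CO3²⁻] = α₂·DIC; α₂ = 0.0002951, so [CO3²⁻] = 0.0002951 × 0.6342 = 0.000187 mmol/L = 0.187 μmol/L

[CO3²⁻] = 0.187 μmol/L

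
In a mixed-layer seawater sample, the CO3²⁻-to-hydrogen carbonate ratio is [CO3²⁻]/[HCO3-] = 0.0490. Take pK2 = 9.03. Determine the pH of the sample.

pH = 7.72

From K2 = [H⁺][CO3²⁻]/[HCO3-]:  pH = pK2 + log₁₀([CO3²⁻]/[HCO3-])
log₁₀(0.0490) = -1.310
pH = 9.03 + (-1.310) = 7.72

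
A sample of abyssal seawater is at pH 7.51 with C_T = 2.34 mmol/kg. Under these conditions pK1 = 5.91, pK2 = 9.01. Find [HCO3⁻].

[HCO3⁻] = 2.21 mmol/kg

α₁ = 1 / (1 + [H⁺]/K1 + K2/[H⁺]) = 1 / (1 + 10^-1.60 + 10^-1.50)
   = 1 / (1 + 0.025119 + 0.031623) = 1/1.0567 = 0.9463
[HCO3⁻] = α₁ × DIC = 0.9463 × 2.34 = 2.21 mmol/kg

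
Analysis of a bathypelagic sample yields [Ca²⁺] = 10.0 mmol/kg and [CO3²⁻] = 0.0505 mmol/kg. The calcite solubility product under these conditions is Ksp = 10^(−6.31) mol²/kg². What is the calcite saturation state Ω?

Ω = 1.03

Ksp = 10^(−6.31) = 4.898×10^-7
Ω = [Ca²⁺][CO3²⁻]/Ksp = (10.0×10^-3)(0.0505×10^-3) / 4.898×10^-7 = 1.03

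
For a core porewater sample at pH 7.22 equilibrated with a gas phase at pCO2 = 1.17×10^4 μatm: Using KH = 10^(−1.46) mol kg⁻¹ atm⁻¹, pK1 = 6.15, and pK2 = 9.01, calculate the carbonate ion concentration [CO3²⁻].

[CO2*] = KH · pCO2 = 10^(−1.46) × 1.17×10^4×10^-6 = 4.057×10^-4 mol/kg
α₀ = 1/(1 + K1/[H⁺] + K1K2/[H⁺]²) = 1/(1 + 10^+1.07 + 10^-0.72) = 0.07728
DIC = [CO2*]/α₀ = 4.057×10^-4 / 0.07728 = 5.249 mmol/kg
[CO3²⁻] = α₂·DIC; α₂ = 0.01473, so [CO3²⁻] = 0.01473 × 5.249 = 0.0773 mmol/kg

[CO3²⁻] = 0.0773 mmol/kg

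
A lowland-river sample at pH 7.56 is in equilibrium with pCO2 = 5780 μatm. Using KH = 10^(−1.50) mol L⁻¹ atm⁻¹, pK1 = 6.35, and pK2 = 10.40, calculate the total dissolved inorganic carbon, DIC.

DIC = 3.15 mmol/L

[CO2*] = KH · pCO2 = 10^(−1.50) × 5780×10^-6 = 1.828×10^-4 mol/L
α₀ = 1/(1 + K1/[H⁺] + K1K2/[H⁺]²) = 1/(1 + 10^+1.21 + 10^-1.63) = 0.05800
DIC = [CO2*]/α₀ = 1.828×10^-4 / 0.05800 = 3.15 mmol/L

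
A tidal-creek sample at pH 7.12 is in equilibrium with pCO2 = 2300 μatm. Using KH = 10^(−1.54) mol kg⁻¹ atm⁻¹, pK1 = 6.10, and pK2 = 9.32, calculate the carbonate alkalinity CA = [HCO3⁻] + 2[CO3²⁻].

CA = 0.703 mmol/kg

[CO2*] = KH · pCO2 = 10^(−1.54) × 2300×10^-6 = 6.633×10^-5 mol/kg
α₀ = 1/(1 + K1/[H⁺] + K1K2/[H⁺]²) = 1/(1 + 10^+1.02 + 10^-1.18) = 0.08667
DIC = [CO2*]/α₀ = 6.633×10^-5 / 0.08667 = 0.7653 mmol/kg
CA = (α₁ + 2α₂)·DIC = (0.9076 + 2×0.005727) × 0.7653 = 0.703 mmol/kg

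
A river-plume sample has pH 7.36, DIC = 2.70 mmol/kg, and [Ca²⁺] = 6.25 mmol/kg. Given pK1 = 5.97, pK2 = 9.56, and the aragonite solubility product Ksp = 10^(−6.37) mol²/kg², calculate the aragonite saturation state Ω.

α₂ = 1 / (1 + [H⁺]/K2 + [H⁺]²/(K1K2)) = 1 / (1 + 10^+2.20 + 10^+0.81)
   = 1 / (1 + 158.49 + 6.4565) = 1/165.95 = 0.006026
[CO3²⁻] = α₂ × DIC = 0.006026 × 2.70 = 0.01627 mmol/kg = 16.27 μmol/kg
Ksp = 10^(−6.37) = 4.266×10^-7
Ω = [Ca²⁺][CO3²⁻]/Ksp = (6.25×10^-3)(1.627×10^-5) / 4.266×10^-7 = 0.238

Ω = 0.238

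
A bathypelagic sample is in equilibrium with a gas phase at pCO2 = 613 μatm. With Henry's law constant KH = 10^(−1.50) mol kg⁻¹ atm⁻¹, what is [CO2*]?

KH = 10^(−1.50) = 3.162×10^-2 mol kg⁻¹ atm⁻¹
[CO2*] = KH · pCO2 = 3.162×10^-2 × 613×10^-6 atm = 1.94×10^-5 mol/kg

[CO2*] = 19.4 μmol/kg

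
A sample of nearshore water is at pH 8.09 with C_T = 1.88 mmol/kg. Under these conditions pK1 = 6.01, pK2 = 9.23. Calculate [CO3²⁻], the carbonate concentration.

α₂ = 1 / (1 + [H⁺]/K2 + [H⁺]²/(K1K2)) = 1 / (1 + 10^+1.14 + 10^-0.94)
   = 1 / (1 + 13.804 + 0.11482) = 1/14.919 = 0.06703
[CO3²⁻] = α₂ × DIC = 0.06703 × 1.88 = 0.126 mmol/kg

[CO3²⁻] = 0.126 mmol/kg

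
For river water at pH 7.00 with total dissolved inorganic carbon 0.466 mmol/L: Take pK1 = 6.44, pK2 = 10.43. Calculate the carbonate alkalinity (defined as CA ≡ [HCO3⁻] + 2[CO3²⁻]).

CA = [HCO3⁻] + 2[CO3²⁻] = (α₁ + 2α₂)·DIC
At pH 7.00: [H⁺]/K1 = 10^-0.56 = 0.27542, K2/[H⁺] = 10^-3.43 = 0.00037154
α₁ = 1/(1 + 0.27542 + 0.00037154) = 1/1.2758 = 0.7838; α₂ = α₁·K2/[H⁺] = 0.0002912
α₁ + 2α₂ = 0.7844
CA = 0.7844 × 0.466 = 0.366 mmol/L

CA = 0.366 mmol/L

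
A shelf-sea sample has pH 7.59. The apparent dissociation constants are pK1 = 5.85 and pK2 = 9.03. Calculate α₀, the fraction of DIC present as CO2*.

α₀ = 1 / (1 + K1/[H⁺] + K1K2/[H⁺]²) = 1 / (1 + 10^+1.74 + 10^+0.30)
   = 1 / (1 + 54.954 + 1.9953) = 1/57.949 = 0.01726

α₀ = 0.0173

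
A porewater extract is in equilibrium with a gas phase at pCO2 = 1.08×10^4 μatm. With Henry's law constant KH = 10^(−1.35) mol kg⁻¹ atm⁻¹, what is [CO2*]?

[CO2*] = 482 μmol/kg

KH = 10^(−1.35) = 4.467×10^-2 mol kg⁻¹ atm⁻¹
[CO2*] = KH · pCO2 = 4.467×10^-2 × 1.08×10^4×10^-6 atm = 4.82×10^-4 mol/kg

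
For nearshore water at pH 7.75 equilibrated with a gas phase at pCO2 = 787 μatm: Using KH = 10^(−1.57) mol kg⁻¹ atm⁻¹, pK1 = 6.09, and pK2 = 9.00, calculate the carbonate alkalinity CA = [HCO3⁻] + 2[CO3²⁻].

[CO2*] = KH · pCO2 = 10^(−1.57) × 787×10^-6 = 2.118×10^-5 mol/kg
α₀ = 1/(1 + K1/[H⁺] + K1K2/[H⁺]²) = 1/(1 + 10^+1.66 + 10^+0.41) = 0.02029
DIC = [CO2*]/α₀ = 2.118×10^-5 / 0.02029 = 1.044 mmol/kg
CA = (α₁ + 2α₂)·DIC = (0.9275 + 2×0.05216) × 1.044 = 1.08 mmol/kg

CA = 1.08 mmol/kg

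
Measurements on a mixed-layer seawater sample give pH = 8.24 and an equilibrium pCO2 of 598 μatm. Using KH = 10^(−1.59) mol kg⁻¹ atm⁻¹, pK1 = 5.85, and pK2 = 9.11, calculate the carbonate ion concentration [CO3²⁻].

[CO3²⁻] = 0.509 mmol/kg

[CO2*] = KH · pCO2 = 10^(−1.59) × 598×10^-6 = 1.537×10^-5 mol/kg
α₀ = 1/(1 + K1/[H⁺] + K1K2/[H⁺]²) = 1/(1 + 10^+2.39 + 10^+1.52) = 0.003577
DIC = [CO2*]/α₀ = 1.537×10^-5 / 0.003577 = 4.297 mmol/kg
[CO3²⁻] = α₂·DIC; α₂ = 0.1184, so [CO3²⁻] = 0.1184 × 4.297 = 0.509 mmol/kg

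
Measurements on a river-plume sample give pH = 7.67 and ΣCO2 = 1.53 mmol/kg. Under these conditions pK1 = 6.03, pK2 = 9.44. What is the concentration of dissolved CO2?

α₀ = 1 / (1 + K1/[H⁺] + K1K2/[H⁺]²) = 1 / (1 + 10^+1.64 + 10^-0.13)
   = 1 / (1 + 43.652 + 0.74131) = 1/45.393 = 0.02203
[CO2*] = α₀ × DIC = 0.02203 × 1.53 = 0.0337 mmol/kg

[CO2*] = 0.0337 mmol/kg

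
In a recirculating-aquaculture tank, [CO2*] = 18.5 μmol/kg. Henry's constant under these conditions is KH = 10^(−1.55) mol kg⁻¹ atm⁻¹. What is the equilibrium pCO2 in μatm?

KH = 10^(−1.55) = 2.818×10^-2 mol kg⁻¹ atm⁻¹
pCO2 = [CO2*]/KH = 18.5×10^-6 / 2.818×10^-2 = 6.56×10^-4 atm = 656 μatm

pCO2 = 656 μatm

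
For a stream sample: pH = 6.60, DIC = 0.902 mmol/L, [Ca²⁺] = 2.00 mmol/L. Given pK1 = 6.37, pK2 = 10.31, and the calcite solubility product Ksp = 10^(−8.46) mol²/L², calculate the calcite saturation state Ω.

Ω = 0.0638

α₂ = 1 / (1 + [H⁺]/K2 + [H⁺]²/(K1K2)) = 1 / (1 + 10^+3.71 + 10^+3.48)
   = 1 / (1 + 5128.6 + 3020.0) = 1/8149.6 = 0.0001227
[CO3²⁻] = α₂ × DIC = 0.0001227 × 0.902 = 0.0001107 mmol/L = 0.1107 μmol/L
Ksp = 10^(−8.46) = 3.467×10^-9
Ω = [Ca²⁺][CO3²⁻]/Ksp = (2.00×10^-3)(1.107×10^-7) / 3.467×10^-9 = 0.0638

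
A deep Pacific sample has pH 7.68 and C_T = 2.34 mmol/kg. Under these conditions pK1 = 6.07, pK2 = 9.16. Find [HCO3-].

[HCO3⁻] = 2.21 mmol/kg

α₁ = 1 / (1 + [H⁺]/K1 + K2/[H⁺]) = 1 / (1 + 10^-1.61 + 10^-1.48)
   = 1 / (1 + 0.024547 + 0.033113) = 1/1.0577 = 0.9455
[HCO3⁻] = α₁ × DIC = 0.9455 × 2.34 = 2.21 mmol/kg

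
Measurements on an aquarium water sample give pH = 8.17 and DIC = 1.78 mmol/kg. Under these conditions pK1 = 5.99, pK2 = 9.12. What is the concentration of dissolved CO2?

α₀ = 1 / (1 + K1/[H⁺] + K1K2/[H⁺]²) = 1 / (1 + 10^+2.18 + 10^+1.23)
   = 1 / (1 + 151.36 + 16.982) = 1/169.34 = 0.005905
[CO2*] = α₀ × DIC = 0.005905 × 1.78 = 0.0105 mmol/kg = 10.5 μmol/kg

[CO2*] = 10.5 μmol/kg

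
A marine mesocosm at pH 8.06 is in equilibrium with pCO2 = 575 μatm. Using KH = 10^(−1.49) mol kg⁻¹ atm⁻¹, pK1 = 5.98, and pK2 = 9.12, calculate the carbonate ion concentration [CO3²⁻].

[CO2*] = KH · pCO2 = 10^(−1.49) × 575×10^-6 = 1.861×10^-5 mol/kg
α₀ = 1/(1 + K1/[H⁺] + K1K2/[H⁺]²) = 1/(1 + 10^+2.08 + 10^+1.02) = 0.007593
DIC = [CO2*]/α₀ = 1.861×10^-5 / 0.007593 = 2.450 mmol/kg
[CO3²⁻] = α₂·DIC; α₂ = 0.07951, so [CO3²⁻] = 0.07951 × 2.450 = 0.195 mmol/kg

[CO3²⁻] = 0.195 mmol/kg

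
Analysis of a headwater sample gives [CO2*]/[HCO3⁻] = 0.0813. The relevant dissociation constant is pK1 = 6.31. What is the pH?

pH = 7.40

From K1 = [H⁺][HCO3⁻]/[CO2*]:  pH = pK1 − log₁₀([CO2*]/[HCO3⁻])
log₁₀(0.0813) = -1.090
pH = 6.31 − (-1.090) = 7.40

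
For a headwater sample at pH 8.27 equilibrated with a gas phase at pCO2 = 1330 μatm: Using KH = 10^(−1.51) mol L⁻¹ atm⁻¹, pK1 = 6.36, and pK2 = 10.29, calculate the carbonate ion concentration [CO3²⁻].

[CO2*] = KH · pCO2 = 10^(−1.51) × 1330×10^-6 = 4.110×10^-5 mol/L
α₀ = 1/(1 + K1/[H⁺] + K1K2/[H⁺]²) = 1/(1 + 10^+1.91 + 10^-0.11) = 0.01204
DIC = [CO2*]/α₀ = 4.110×10^-5 / 0.01204 = 3.414 mmol/L
[CO3²⁻] = α₂·DIC; α₂ = 0.009346, so [CO3²⁻] = 0.009346 × 3.414 = 0.0319 mmol/L

[CO3²⁻] = 0.0319 mmol/L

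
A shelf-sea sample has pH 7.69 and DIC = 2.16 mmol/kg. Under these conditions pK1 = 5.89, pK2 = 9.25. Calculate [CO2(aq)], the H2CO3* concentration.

α₀ = 1 / (1 + K1/[H⁺] + K1K2/[H⁺]²) = 1 / (1 + 10^+1.80 + 10^+0.24)
   = 1 / (1 + 63.096 + 1.7378) = 1/65.834 = 0.01519
[CO2*] = α₀ × DIC = 0.01519 × 2.16 = 0.0328 mmol/kg

[CO2*] = 0.0328 mmol/kg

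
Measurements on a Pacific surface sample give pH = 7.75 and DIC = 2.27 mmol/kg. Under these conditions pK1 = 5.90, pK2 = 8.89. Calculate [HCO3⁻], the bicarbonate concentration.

[HCO3⁻] = 2.09 mmol/kg

α₁ = 1 / (1 + [H⁺]/K1 + K2/[H⁺]) = 1 / (1 + 10^-1.85 + 10^-1.14)
   = 1 / (1 + 0.014125 + 0.072444) = 1/1.0866 = 0.9203
[HCO3⁻] = α₁ × DIC = 0.9203 × 2.27 = 2.09 mmol/kg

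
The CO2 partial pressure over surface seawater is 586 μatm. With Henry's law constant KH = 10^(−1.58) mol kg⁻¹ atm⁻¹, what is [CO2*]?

KH = 10^(−1.58) = 2.630×10^-2 mol kg⁻¹ atm⁻¹
[CO2*] = KH · pCO2 = 2.630×10^-2 × 586×10^-6 atm = 1.54×10^-5 mol/kg

[CO2*] = 15.4 μmol/kg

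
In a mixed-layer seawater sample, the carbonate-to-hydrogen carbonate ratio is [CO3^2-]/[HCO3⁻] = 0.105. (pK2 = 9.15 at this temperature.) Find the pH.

From K2 = [H⁺][CO3^2-]/[HCO3⁻]:  pH = pK2 + log₁₀([CO3^2-]/[HCO3⁻])
log₁₀(0.105) = -0.979
pH = 9.15 + (-0.979) = 8.17

pH = 8.17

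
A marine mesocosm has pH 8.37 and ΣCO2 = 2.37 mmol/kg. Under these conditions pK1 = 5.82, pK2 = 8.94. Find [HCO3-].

[HCO3⁻] = 1.86 mmol/kg

α₁ = 1 / (1 + [H⁺]/K1 + K2/[H⁺]) = 1 / (1 + 10^-2.55 + 10^-0.57)
   = 1 / (1 + 0.0028184 + 0.26915) = 1/1.2720 = 0.7862
[HCO3⁻] = α₁ × DIC = 0.7862 × 2.37 = 1.86 mmol/kg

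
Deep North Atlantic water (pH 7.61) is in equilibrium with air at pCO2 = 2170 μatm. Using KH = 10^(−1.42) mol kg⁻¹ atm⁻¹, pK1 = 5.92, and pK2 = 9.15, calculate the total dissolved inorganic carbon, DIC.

[CO2*] = KH · pCO2 = 10^(−1.42) × 2170×10^-6 = 8.250×10^-5 mol/kg
α₀ = 1/(1 + K1/[H⁺] + K1K2/[H⁺]²) = 1/(1 + 10^+1.69 + 10^+0.15) = 0.01946
DIC = [CO2*]/α₀ = 8.250×10^-5 / 0.01946 = 4.24 mmol/kg

DIC = 4.24 mmol/kg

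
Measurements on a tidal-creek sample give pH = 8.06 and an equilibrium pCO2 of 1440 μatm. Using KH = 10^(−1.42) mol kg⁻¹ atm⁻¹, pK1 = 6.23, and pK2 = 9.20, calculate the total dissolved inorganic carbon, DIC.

DIC = 4.02 mmol/kg

[CO2*] = KH · pCO2 = 10^(−1.42) × 1440×10^-6 = 5.475×10^-5 mol/kg
α₀ = 1/(1 + K1/[H⁺] + K1K2/[H⁺]²) = 1/(1 + 10^+1.83 + 10^+0.69) = 0.01360
DIC = [CO2*]/α₀ = 5.475×10^-5 / 0.01360 = 4.02 mmol/kg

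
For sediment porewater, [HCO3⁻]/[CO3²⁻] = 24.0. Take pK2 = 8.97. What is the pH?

pH = 7.59

From K2 = [H⁺][CO3²⁻]/[HCO3⁻]:  pH = pK2 − log₁₀([HCO3⁻]/[CO3²⁻])
log₁₀(24.0) = +1.380
pH = 8.97 − (+1.380) = 7.59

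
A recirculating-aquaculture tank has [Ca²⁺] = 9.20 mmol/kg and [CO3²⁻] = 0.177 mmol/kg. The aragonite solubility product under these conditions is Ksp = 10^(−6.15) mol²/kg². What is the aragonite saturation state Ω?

Ω = 2.30

Ksp = 10^(−6.15) = 7.079×10^-7
Ω = [Ca²⁺][CO3²⁻]/Ksp = (9.20×10^-3)(0.177×10^-3) / 7.079×10^-7 = 2.30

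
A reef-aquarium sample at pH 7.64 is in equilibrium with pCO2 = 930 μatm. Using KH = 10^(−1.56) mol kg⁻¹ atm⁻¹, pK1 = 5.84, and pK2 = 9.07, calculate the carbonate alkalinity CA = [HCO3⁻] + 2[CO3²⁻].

[CO2*] = KH · pCO2 = 10^(−1.56) × 930×10^-6 = 2.561×10^-5 mol/kg
α₀ = 1/(1 + K1/[H⁺] + K1K2/[H⁺]²) = 1/(1 + 10^+1.80 + 10^+0.37) = 0.01505
DIC = [CO2*]/α₀ = 2.561×10^-5 / 0.01505 = 1.702 mmol/kg
CA = (α₁ + 2α₂)·DIC = (0.9497 + 2×0.03528) × 1.702 = 1.74 mmol/kg

CA = 1.74 mmol/kg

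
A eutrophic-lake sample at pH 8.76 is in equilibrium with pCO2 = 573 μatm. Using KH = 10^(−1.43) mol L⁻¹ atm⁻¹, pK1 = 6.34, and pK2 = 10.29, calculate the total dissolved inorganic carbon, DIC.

[CO2*] = KH · pCO2 = 10^(−1.43) × 573×10^-6 = 2.129×10^-5 mol/L
α₀ = 1/(1 + K1/[H⁺] + K1K2/[H⁺]²) = 1/(1 + 10^+2.42 + 10^+0.89) = 0.003679
DIC = [CO2*]/α₀ = 2.129×10^-5 / 0.003679 = 5.79 mmol/L

DIC = 5.79 mmol/L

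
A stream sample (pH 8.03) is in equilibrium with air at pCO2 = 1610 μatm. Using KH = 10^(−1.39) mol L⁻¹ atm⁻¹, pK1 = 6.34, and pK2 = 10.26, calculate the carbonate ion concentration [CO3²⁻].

[CO2*] = KH · pCO2 = 10^(−1.39) × 1610×10^-6 = 6.559×10^-5 mol/L
α₀ = 1/(1 + K1/[H⁺] + K1K2/[H⁺]²) = 1/(1 + 10^+1.69 + 10^-0.54) = 0.01989
DIC = [CO2*]/α₀ = 6.559×10^-5 / 0.01989 = 3.297 mmol/L
[CO3²⁻] = α₂·DIC; α₂ = 0.005738, so [CO3²⁻] = 0.005738 × 3.297 = 0.0189 mmol/L = 18.9 μmol/L

[CO3²⁻] = 18.9 μmol/L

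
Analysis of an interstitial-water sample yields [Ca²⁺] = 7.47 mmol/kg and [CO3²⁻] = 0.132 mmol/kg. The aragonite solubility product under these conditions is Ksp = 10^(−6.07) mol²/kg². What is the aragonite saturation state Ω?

Ω = 1.16

Ksp = 10^(−6.07) = 8.511×10^-7
Ω = [Ca²⁺][CO3²⁻]/Ksp = (7.47×10^-3)(0.132×10^-3) / 8.511×10^-7 = 1.16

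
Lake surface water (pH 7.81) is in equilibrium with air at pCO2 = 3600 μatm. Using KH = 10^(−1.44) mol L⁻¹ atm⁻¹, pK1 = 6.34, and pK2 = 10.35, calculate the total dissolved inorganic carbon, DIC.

DIC = 4.00 mmol/L

[CO2*] = KH · pCO2 = 10^(−1.44) × 3600×10^-6 = 1.307×10^-4 mol/L
α₀ = 1/(1 + K1/[H⁺] + K1K2/[H⁺]²) = 1/(1 + 10^+1.47 + 10^-1.07) = 0.03268
DIC = [CO2*]/α₀ = 1.307×10^-4 / 0.03268 = 4.00 mmol/L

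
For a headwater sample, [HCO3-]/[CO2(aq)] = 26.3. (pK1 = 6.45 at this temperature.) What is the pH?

From K1 = [H⁺][HCO3-]/[CO2(aq)]:  pH = pK1 + log₁₀([HCO3-]/[CO2(aq)])
log₁₀(26.3) = +1.420
pH = 6.45 + (+1.420) = 7.87

pH = 7.87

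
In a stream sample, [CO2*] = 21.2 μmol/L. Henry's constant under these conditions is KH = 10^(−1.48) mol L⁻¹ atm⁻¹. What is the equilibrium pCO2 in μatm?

pCO2 = 640 μatm

KH = 10^(−1.48) = 3.311×10^-2 mol L⁻¹ atm⁻¹
pCO2 = [CO2*]/KH = 21.2×10^-6 / 3.311×10^-2 = 6.40×10^-4 atm = 640 μatm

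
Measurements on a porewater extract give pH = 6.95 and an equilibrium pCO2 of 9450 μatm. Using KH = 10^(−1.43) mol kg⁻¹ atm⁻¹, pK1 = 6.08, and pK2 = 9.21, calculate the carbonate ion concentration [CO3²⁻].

[CO2*] = KH · pCO2 = 10^(−1.43) × 9450×10^-6 = 3.511×10^-4 mol/kg
α₀ = 1/(1 + K1/[H⁺] + K1K2/[H⁺]²) = 1/(1 + 10^+0.87 + 10^-1.39) = 0.1183
DIC = [CO2*]/α₀ = 3.511×10^-4 / 0.1183 = 2.968 mmol/kg
[CO3²⁻] = α₂·DIC; α₂ = 0.004819, so [CO3²⁻] = 0.004819 × 2.968 = 0.0143 mmol/kg = 14.3 μmol/kg

[CO3²⁻] = 14.3 μmol/kg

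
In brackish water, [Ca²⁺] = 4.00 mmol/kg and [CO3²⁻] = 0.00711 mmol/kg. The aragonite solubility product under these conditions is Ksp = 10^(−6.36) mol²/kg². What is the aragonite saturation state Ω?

Ksp = 10^(−6.36) = 4.365×10^-7
Ω = [Ca²⁺][CO3²⁻]/Ksp = (4.00×10^-3)(0.00711×10^-3) / 4.365×10^-7 = 0.0652

Ω = 0.0652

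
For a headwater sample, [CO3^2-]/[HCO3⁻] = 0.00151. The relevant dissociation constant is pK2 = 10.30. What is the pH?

pH = 7.48

From K2 = [H⁺][CO3^2-]/[HCO3⁻]:  pH = pK2 + log₁₀([CO3^2-]/[HCO3⁻])
log₁₀(0.00151) = -2.821
pH = 10.30 + (-2.821) = 7.48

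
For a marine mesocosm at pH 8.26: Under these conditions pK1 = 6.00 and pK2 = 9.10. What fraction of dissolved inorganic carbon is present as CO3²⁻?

α₂ = 1 / (1 + [H⁺]/K2 + [H⁺]²/(K1K2)) = 1 / (1 + 10^+0.84 + 10^-1.42)
   = 1 / (1 + 6.9183 + 0.038019) = 1/7.9563 = 0.1257

α₂ = 0.126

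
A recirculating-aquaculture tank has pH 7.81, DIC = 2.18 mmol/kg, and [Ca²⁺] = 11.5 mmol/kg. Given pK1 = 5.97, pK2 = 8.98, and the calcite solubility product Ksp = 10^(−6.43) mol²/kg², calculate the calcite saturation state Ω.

α₂ = 1 / (1 + [H⁺]/K2 + [H⁺]²/(K1K2)) = 1 / (1 + 10^+1.17 + 10^-0.67)
   = 1 / (1 + 14.791 + 0.21380) = 1/16.005 = 0.06248
[CO3²⁻] = α₂ × DIC = 0.06248 × 2.18 = 0.1362 mmol/kg
Ksp = 10^(−6.43) = 3.715×10^-7
Ω = [Ca²⁺][CO3²⁻]/Ksp = (11.5×10^-3)(1.362×10^-4) / 3.715×10^-7 = 4.22

Ω = 4.22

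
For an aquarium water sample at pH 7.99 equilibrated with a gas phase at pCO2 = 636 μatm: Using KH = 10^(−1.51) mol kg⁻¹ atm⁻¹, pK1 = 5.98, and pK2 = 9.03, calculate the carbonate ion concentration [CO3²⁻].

[CO3²⁻] = 0.183 mmol/kg

[CO2*] = KH · pCO2 = 10^(−1.51) × 636×10^-6 = 1.965×10^-5 mol/kg
α₀ = 1/(1 + K1/[H⁺] + K1K2/[H⁺]²) = 1/(1 + 10^+2.01 + 10^+0.97) = 0.008876
DIC = [CO2*]/α₀ = 1.965×10^-5 / 0.008876 = 2.214 mmol/kg
[CO3²⁻] = α₂·DIC; α₂ = 0.08284, so [CO3²⁻] = 0.08284 × 2.214 = 0.183 mmol/kg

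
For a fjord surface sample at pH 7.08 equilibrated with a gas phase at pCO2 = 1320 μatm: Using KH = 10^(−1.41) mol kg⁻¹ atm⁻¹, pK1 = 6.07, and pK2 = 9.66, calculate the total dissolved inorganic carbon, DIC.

DIC = 0.578 mmol/kg

[CO2*] = KH · pCO2 = 10^(−1.41) × 1320×10^-6 = 5.135×10^-5 mol/kg
α₀ = 1/(1 + K1/[H⁺] + K1K2/[H⁺]²) = 1/(1 + 10^+1.01 + 10^-1.57) = 0.08881
DIC = [CO2*]/α₀ = 5.135×10^-5 / 0.08881 = 0.578 mmol/kg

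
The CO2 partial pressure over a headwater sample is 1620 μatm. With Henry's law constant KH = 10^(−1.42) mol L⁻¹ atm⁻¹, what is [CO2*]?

KH = 10^(−1.42) = 3.802×10^-2 mol L⁻¹ atm⁻¹
[CO2*] = KH · pCO2 = 3.802×10^-2 × 1620×10^-6 atm = 6.16×10^-5 mol/L

[CO2*] = 61.6 μmol/L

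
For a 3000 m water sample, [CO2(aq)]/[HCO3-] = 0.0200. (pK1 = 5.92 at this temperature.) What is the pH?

pH = 7.62

From K1 = [H⁺][HCO3-]/[CO2(aq)]:  pH = pK1 − log₁₀([CO2(aq)]/[HCO3-])
log₁₀(0.0200) = -1.699
pH = 5.92 − (-1.699) = 7.62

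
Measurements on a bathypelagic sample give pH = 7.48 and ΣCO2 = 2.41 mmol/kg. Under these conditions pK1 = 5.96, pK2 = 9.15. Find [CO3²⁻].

α₂ = 1 / (1 + [H⁺]/K2 + [H⁺]²/(K1K2)) = 1 / (1 + 10^+1.67 + 10^+0.15)
   = 1 / (1 + 46.774 + 1.4125) = 1/49.186 = 0.02033
[CO3²⁻] = α₂ × DIC = 0.02033 × 2.41 = 0.0490 mmol/kg

[CO3²⁻] = 0.0490 mmol/kg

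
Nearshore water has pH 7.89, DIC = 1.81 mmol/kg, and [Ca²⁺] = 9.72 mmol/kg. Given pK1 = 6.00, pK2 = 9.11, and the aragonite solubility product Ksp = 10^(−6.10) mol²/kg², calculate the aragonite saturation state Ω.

α₂ = 1 / (1 + [H⁺]/K2 + [H⁺]²/(K1K2)) = 1 / (1 + 10^+1.22 + 10^-0.67)
   = 1 / (1 + 16.596 + 0.21380) = 1/17.810 = 0.05615
[CO3²⁻] = α₂ × DIC = 0.05615 × 1.81 = 0.1016 mmol/kg
Ksp = 10^(−6.10) = 7.943×10^-7
Ω = [Ca²⁺][CO3²⁻]/Ksp = (9.72×10^-3)(1.016×10^-4) / 7.943×10^-7 = 1.24

Ω = 1.24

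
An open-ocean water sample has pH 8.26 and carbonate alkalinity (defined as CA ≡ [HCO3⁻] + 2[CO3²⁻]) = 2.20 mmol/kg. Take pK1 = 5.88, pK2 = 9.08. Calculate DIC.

CA = [HCO3⁻] + 2[CO3²⁻] = (α₁ + 2α₂)·DIC
At pH 8.26: [H⁺]/K1 = 10^-2.38 = 0.0041687, K2/[H⁺] = 10^-0.82 = 0.15136
α₁ = 1/(1 + 0.0041687 + 0.15136) = 1/1.1555 = 0.8654; α₂ = α₁·K2/[H⁺] = 0.1310
α₁ + 2α₂ = 1.1274
DIC = CA / (α₁ + 2α₂) = 2.20 / 1.1274 = 1.95 mmol/kg

DIC = 1.95 mmol/kg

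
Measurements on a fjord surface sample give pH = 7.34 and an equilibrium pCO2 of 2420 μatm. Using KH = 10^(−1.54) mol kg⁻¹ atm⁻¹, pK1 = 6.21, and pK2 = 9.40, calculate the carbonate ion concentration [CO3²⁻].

[CO2*] = KH · pCO2 = 10^(−1.54) × 2420×10^-6 = 6.979×10^-5 mol/kg
α₀ = 1/(1 + K1/[H⁺] + K1K2/[H⁺]²) = 1/(1 + 10^+1.13 + 10^-0.93) = 0.06846
DIC = [CO2*]/α₀ = 6.979×10^-5 / 0.06846 = 1.019 mmol/kg
[CO3²⁻] = α₂·DIC; α₂ = 0.008043, so [CO3²⁻] = 0.008043 × 1.019 = 0.00820 mmol/kg = 8.20 μmol/kg

[CO3²⁻] = 8.20 μmol/kg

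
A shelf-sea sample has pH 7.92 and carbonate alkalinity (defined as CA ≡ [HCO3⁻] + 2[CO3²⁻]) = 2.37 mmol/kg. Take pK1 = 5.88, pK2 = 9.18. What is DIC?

DIC = 2.27 mmol/kg

CA = [HCO3⁻] + 2[CO3²⁻] = (α₁ + 2α₂)·DIC
At pH 7.92: [H⁺]/K1 = 10^-2.04 = 0.0091201, K2/[H⁺] = 10^-1.26 = 0.054954
α₁ = 1/(1 + 0.0091201 + 0.054954) = 1/1.0641 = 0.9398; α₂ = α₁·K2/[H⁺] = 0.05164
α₁ + 2α₂ = 1.0431
DIC = CA / (α₁ + 2α₂) = 2.37 / 1.0431 = 2.27 mmol/kg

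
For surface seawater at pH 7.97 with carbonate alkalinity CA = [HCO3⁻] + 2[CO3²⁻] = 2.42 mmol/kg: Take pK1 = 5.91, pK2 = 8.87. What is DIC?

DIC = 2.19 mmol/kg

CA = [HCO3⁻] + 2[CO3²⁻] = (α₁ + 2α₂)·DIC
At pH 7.97: [H⁺]/K1 = 10^-2.06 = 0.0087096, K2/[H⁺] = 10^-0.90 = 0.12589
α₁ = 1/(1 + 0.0087096 + 0.12589) = 1/1.1346 = 0.8814; α₂ = α₁·K2/[H⁺] = 0.1110
α₁ + 2α₂ = 1.1033
DIC = CA / (α₁ + 2α₂) = 2.42 / 1.1033 = 2.19 mmol/kg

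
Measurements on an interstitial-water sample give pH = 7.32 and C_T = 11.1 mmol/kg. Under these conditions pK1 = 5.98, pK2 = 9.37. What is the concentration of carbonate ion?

α₂ = 1 / (1 + [H⁺]/K2 + [H⁺]²/(K1K2)) = 1 / (1 + 10^+2.05 + 10^+0.71)
   = 1 / (1 + 112.20 + 5.1286) = 1/118.33 = 0.008451
[CO3²⁻] = α₂ × DIC = 0.008451 × 11.1 = 0.0938 mmol/kg

[CO3²⁻] = 0.0938 mmol/kg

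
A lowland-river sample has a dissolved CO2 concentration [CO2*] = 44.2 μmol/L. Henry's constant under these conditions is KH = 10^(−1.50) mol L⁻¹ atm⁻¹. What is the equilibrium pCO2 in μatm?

KH = 10^(−1.50) = 3.162×10^-2 mol L⁻¹ atm⁻¹
pCO2 = [CO2*]/KH = 44.2×10^-6 / 3.162×10^-2 = 1.40×10^-3 atm = 1400 μatm

pCO2 = 1400 μatm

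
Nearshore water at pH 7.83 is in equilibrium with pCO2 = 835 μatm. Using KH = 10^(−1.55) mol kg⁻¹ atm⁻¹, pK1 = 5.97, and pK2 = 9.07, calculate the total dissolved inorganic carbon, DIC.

[CO2*] = KH · pCO2 = 10^(−1.55) × 835×10^-6 = 2.353×10^-5 mol/kg
α₀ = 1/(1 + K1/[H⁺] + K1K2/[H⁺]²) = 1/(1 + 10^+1.86 + 10^+0.62) = 0.01288
DIC = [CO2*]/α₀ = 2.353×10^-5 / 0.01288 = 1.83 mmol/kg

DIC = 1.83 mmol/kg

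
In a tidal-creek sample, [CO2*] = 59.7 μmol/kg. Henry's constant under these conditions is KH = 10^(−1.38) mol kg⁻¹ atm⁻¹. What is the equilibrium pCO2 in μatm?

KH = 10^(−1.38) = 4.169×10^-2 mol kg⁻¹ atm⁻¹
pCO2 = [CO2*]/KH = 59.7×10^-6 / 4.169×10^-2 = 1.43×10^-3 atm = 1430 μatm

pCO2 = 1430 μatm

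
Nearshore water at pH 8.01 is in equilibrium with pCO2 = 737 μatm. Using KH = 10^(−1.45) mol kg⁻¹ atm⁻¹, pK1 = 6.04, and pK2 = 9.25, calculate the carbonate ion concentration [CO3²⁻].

[CO3²⁻] = 0.140 mmol/kg

[CO2*] = KH · pCO2 = 10^(−1.45) × 737×10^-6 = 2.615×10^-5 mol/kg
α₀ = 1/(1 + K1/[H⁺] + K1K2/[H⁺]²) = 1/(1 + 10^+1.97 + 10^+0.73) = 0.01003
DIC = [CO2*]/α₀ = 2.615×10^-5 / 0.01003 = 2.607 mmol/kg
[CO3²⁻] = α₂·DIC; α₂ = 0.05387, so [CO3²⁻] = 0.05387 × 2.607 = 0.140 mmol/kg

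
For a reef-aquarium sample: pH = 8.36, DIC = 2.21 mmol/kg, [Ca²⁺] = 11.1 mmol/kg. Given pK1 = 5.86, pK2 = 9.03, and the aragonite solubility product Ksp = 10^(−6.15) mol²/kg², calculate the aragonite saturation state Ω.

Ω = 6.09

α₂ = 1 / (1 + [H⁺]/K2 + [H⁺]²/(K1K2)) = 1 / (1 + 10^+0.67 + 10^-1.83)
   = 1 / (1 + 4.6774 + 0.014791) = 1/5.6921 = 0.1757
[CO3²⁻] = α₂ × DIC = 0.1757 × 2.21 = 0.3883 mmol/kg
Ksp = 10^(−6.15) = 7.079×10^-7
Ω = [Ca²⁺][CO3²⁻]/Ksp = (11.1×10^-3)(3.883×10^-4) / 7.079×10^-7 = 6.09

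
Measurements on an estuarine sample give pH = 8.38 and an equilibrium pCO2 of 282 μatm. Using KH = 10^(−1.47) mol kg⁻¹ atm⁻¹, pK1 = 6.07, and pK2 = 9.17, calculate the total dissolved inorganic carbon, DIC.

DIC = 2.28 mmol/kg

[CO2*] = KH · pCO2 = 10^(−1.47) × 282×10^-6 = 9.555×10^-6 mol/kg
α₀ = 1/(1 + K1/[H⁺] + K1K2/[H⁺]²) = 1/(1 + 10^+2.31 + 10^+1.52) = 0.004197
DIC = [CO2*]/α₀ = 9.555×10^-6 / 0.004197 = 2.28 mmol/kg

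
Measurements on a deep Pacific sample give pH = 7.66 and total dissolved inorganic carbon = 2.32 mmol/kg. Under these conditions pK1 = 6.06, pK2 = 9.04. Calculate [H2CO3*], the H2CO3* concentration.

[CO2*] = 0.0546 mmol/kg

α₀ = 1 / (1 + K1/[H⁺] + K1K2/[H⁺]²) = 1 / (1 + 10^+1.60 + 10^+0.22)
   = 1 / (1 + 39.811 + 1.6596) = 1/42.470 = 0.02355
[CO2*] = α₀ × DIC = 0.02355 × 2.32 = 0.0546 mmol/kg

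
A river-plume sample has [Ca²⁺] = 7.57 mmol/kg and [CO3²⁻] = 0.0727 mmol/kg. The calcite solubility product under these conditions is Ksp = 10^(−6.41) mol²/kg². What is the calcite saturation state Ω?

Ω = 1.41

Ksp = 10^(−6.41) = 3.890×10^-7
Ω = [Ca²⁺][CO3²⁻]/Ksp = (7.57×10^-3)(0.0727×10^-3) / 3.890×10^-7 = 1.41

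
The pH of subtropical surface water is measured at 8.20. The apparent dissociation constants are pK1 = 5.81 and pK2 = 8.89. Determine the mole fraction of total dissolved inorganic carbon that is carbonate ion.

α₂ = 0.169

α₂ = 1 / (1 + [H⁺]/K2 + [H⁺]²/(K1K2)) = 1 / (1 + 10^+0.69 + 10^-1.70)
   = 1 / (1 + 4.8978 + 0.019953) = 1/5.9177 = 0.1690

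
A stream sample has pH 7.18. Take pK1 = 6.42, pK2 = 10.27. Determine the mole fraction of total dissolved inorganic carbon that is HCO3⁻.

α₁ = 0.851

α₁ = 1 / (1 + [H⁺]/K1 + K2/[H⁺]) = 1 / (1 + 10^-0.76 + 10^-3.09)
   = 1 / (1 + 0.17378 + 0.00081283) = 1/1.1746 = 0.8514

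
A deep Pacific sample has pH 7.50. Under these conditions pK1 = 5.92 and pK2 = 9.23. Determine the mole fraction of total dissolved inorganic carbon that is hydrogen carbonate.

α₁ = 0.957

α₁ = 1 / (1 + [H⁺]/K1 + K2/[H⁺]) = 1 / (1 + 10^-1.58 + 10^-1.73)
   = 1 / (1 + 0.026303 + 0.018621) = 1/1.0449 = 0.9570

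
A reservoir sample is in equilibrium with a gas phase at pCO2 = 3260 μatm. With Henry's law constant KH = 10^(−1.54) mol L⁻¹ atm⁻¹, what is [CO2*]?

KH = 10^(−1.54) = 2.884×10^-2 mol L⁻¹ atm⁻¹
[CO2*] = KH · pCO2 = 2.884×10^-2 × 3260×10^-6 atm = 9.40×10^-5 mol/L

[CO2*] = 94.0 μmol/L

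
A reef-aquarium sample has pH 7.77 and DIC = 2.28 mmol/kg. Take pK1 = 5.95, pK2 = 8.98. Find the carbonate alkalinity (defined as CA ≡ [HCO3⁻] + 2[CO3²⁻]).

CA = [HCO3⁻] + 2[CO3²⁻] = (α₁ + 2α₂)·DIC
At pH 7.77: [H⁺]/K1 = 10^-1.82 = 0.015136, K2/[H⁺] = 10^-1.21 = 0.061660
α₁ = 1/(1 + 0.015136 + 0.061660) = 1/1.0768 = 0.9287; α₂ = α₁·K2/[H⁺] = 0.05726
α₁ + 2α₂ = 1.0432
CA = 1.0432 × 2.28 = 2.38 mmol/kg

CA = 2.38 mmol/kg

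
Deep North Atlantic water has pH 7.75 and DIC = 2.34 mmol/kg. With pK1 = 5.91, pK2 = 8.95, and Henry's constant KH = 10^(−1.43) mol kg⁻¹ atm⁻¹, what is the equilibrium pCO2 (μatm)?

pCO2 = 845 μatm

α₀ = 1 / (1 + K1/[H⁺] + K1K2/[H⁺]²) = 1 / (1 + 10^+1.84 + 10^+0.64)
   = 1 / (1 + 69.183 + 4.3652) = 1/74.548 = 0.01341
[CO2*] = α₀ × DIC = 0.01341 × 2.34 = 0.03139 mmol/kg
pCO2 = [CO2*]/KH = 3.139×10^-5 / 3.715×10^-2 = 845 μatm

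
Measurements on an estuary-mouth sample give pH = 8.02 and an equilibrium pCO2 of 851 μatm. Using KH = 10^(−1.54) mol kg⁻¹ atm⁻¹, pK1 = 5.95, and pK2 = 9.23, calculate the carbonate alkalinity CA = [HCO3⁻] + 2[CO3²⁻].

[CO2*] = KH · pCO2 = 10^(−1.54) × 851×10^-6 = 2.454×10^-5 mol/kg
α₀ = 1/(1 + K1/[H⁺] + K1K2/[H⁺]²) = 1/(1 + 10^+2.07 + 10^+0.86) = 0.007953
DIC = [CO2*]/α₀ = 2.454×10^-5 / 0.007953 = 3.086 mmol/kg
CA = (α₁ + 2α₂)·DIC = (0.9344 + 2×0.05762) × 3.086 = 3.24 mmol/kg

CA = 3.24 mmol/kg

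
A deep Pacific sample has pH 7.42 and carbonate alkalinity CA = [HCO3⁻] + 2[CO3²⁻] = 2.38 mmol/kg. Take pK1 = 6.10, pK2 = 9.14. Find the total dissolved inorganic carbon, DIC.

DIC = 2.45 mmol/kg

CA = [HCO3⁻] + 2[CO3²⁻] = (α₁ + 2α₂)·DIC
At pH 7.42: [H⁺]/K1 = 10^-1.32 = 0.047863, K2/[H⁺] = 10^-1.72 = 0.019055
α₁ = 1/(1 + 0.047863 + 0.019055) = 1/1.0669 = 0.9373; α₂ = α₁·K2/[H⁺] = 0.01786
α₁ + 2α₂ = 0.9730
DIC = CA / (α₁ + 2α₂) = 2.38 / 0.9730 = 2.45 mmol/kg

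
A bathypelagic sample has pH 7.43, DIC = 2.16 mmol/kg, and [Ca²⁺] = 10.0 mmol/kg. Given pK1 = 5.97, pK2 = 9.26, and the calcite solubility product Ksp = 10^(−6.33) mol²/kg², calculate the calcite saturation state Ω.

α₂ = 1 / (1 + [H⁺]/K2 + [H⁺]²/(K1K2)) = 1 / (1 + 10^+1.83 + 10^+0.37)
   = 1 / (1 + 67.608 + 2.3442) = 1/70.953 = 0.01409
[CO3²⁻] = α₂ × DIC = 0.01409 × 2.16 = 0.03044 mmol/kg
Ksp = 10^(−6.33) = 4.677×10^-7
Ω = [Ca²⁺][CO3²⁻]/Ksp = (10.0×10^-3)(3.044×10^-5) / 4.677×10^-7 = 0.651

Ω = 0.651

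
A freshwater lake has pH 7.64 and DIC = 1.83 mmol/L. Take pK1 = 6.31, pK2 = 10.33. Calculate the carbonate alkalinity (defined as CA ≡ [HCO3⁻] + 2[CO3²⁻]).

CA = [HCO3⁻] + 2[CO3²⁻] = (α₁ + 2α₂)·DIC
At pH 7.64: [H⁺]/K1 = 10^-1.33 = 0.046774, K2/[H⁺] = 10^-2.69 = 0.0020417
α₁ = 1/(1 + 0.046774 + 0.0020417) = 1/1.0488 = 0.9535; α₂ = α₁·K2/[H⁺] = 0.001947
α₁ + 2α₂ = 0.9574
CA = 0.9574 × 1.83 = 1.75 mmol/L

CA = 1.75 mmol/L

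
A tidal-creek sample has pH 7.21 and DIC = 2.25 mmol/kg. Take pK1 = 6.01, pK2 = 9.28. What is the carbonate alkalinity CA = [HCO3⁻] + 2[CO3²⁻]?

CA = [HCO3⁻] + 2[CO3²⁻] = (α₁ + 2α₂)·DIC
At pH 7.21: [H⁺]/K1 = 10^-1.20 = 0.063096, K2/[H⁺] = 10^-2.07 = 0.0085114
α₁ = 1/(1 + 0.063096 + 0.0085114) = 1/1.0716 = 0.9332; α₂ = α₁·K2/[H⁺] = 0.007943
α₁ + 2α₂ = 0.9491
CA = 0.9491 × 2.25 = 2.14 mmol/kg

CA = 2.14 mmol/kg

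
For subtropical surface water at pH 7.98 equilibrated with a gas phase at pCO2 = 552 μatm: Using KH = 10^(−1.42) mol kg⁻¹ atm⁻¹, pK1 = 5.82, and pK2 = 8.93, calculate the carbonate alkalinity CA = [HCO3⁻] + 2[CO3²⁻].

CA = 3.71 mmol/kg

[CO2*] = KH · pCO2 = 10^(−1.42) × 552×10^-6 = 2.099×10^-5 mol/kg
α₀ = 1/(1 + K1/[H⁺] + K1K2/[H⁺]²) = 1/(1 + 10^+2.16 + 10^+1.21) = 0.006182
DIC = [CO2*]/α₀ = 2.099×10^-5 / 0.006182 = 3.395 mmol/kg
CA = (α₁ + 2α₂)·DIC = (0.8936 + 2×0.1003) × 3.395 = 3.71 mmol/kg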